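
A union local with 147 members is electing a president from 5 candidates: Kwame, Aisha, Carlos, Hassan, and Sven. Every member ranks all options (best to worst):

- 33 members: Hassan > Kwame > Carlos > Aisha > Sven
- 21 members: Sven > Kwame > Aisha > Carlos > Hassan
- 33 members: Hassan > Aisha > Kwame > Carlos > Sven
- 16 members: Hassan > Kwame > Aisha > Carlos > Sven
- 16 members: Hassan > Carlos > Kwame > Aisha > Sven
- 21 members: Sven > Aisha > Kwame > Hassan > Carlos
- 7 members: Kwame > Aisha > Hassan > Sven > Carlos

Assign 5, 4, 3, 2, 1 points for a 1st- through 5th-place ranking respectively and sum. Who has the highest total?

Hassan

Kwame: 33·4 + 21·4 + 33·3 + 16·4 + 16·3 + 21·3 + 7·5 = 525
Aisha: 33·2 + 21·3 + 33·4 + 16·3 + 16·2 + 21·4 + 7·4 = 453
Carlos: 33·3 + 21·2 + 33·2 + 16·2 + 16·4 + 21·1 + 7·1 = 331
Hassan: 33·5 + 21·1 + 33·5 + 16·5 + 16·5 + 21·2 + 7·3 = 574
Sven: 33·1 + 21·5 + 33·1 + 16·1 + 16·1 + 21·5 + 7·2 = 322
Hassan has the highest Borda score (574).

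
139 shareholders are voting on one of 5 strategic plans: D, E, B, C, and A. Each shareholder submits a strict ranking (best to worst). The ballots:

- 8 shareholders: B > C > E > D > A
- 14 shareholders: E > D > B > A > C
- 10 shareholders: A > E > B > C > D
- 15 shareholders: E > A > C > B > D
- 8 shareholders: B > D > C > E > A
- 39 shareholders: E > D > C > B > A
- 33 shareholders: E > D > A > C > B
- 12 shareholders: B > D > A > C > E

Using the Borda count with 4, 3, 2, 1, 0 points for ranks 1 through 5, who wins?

D: 8·1 + 14·3 + 10·0 + 15·0 + 8·3 + 39·3 + 33·3 + 12·3 = 326
E: 8·2 + 14·4 + 10·3 + 15·4 + 8·1 + 39·4 + 33·4 + 12·0 = 458
B: 8·4 + 14·2 + 10·2 + 15·1 + 8·4 + 39·1 + 33·0 + 12·4 = 214
C: 8·3 + 14·0 + 10·1 + 15·2 + 8·2 + 39·2 + 33·1 + 12·1 = 203
A: 8·0 + 14·1 + 10·4 + 15·3 + 8·0 + 39·0 + 33·2 + 12·2 = 189
E has the highest Borda score (458).

E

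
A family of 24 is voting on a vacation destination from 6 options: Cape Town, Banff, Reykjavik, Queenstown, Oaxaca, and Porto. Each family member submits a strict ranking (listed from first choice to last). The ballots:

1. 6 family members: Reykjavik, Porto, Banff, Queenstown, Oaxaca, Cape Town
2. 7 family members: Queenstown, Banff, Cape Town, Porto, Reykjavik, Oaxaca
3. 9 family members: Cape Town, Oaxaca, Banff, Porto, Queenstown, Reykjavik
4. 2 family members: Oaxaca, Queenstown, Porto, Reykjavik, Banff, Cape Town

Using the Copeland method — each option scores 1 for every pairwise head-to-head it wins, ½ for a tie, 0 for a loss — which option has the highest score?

Cape Town: beats Reykjavik, Oaxaca, and Porto; loses to Banff and Queenstown → score 3.
Banff: beats Cape Town, Reykjavik, Queenstown, Oaxaca, and Porto → score 5.
Reykjavik: beats Oaxaca; loses to Cape Town, Banff, Queenstown, and Porto → score 1.
Queenstown: beats Cape Town, Reykjavik, and Oaxaca; loses to Banff and Porto → score 3.
Oaxaca: loses to Cape Town, Banff, Reykjavik, Queenstown, and Porto → score 0.
Porto: beats Reykjavik, Queenstown, and Oaxaca; loses to Cape Town and Banff → score 3.
Banff has the best pairwise record.

Banff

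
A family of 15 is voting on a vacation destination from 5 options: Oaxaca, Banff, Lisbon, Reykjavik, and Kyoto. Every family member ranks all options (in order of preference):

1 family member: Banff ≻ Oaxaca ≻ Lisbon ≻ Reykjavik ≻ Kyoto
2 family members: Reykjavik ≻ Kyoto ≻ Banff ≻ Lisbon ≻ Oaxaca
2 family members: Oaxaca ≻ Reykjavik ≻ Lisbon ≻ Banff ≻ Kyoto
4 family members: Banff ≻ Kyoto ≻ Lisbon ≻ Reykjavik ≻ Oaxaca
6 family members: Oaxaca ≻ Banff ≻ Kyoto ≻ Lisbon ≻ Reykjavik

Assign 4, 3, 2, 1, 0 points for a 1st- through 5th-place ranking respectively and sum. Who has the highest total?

Oaxaca: 1·3 + 2·0 + 2·4 + 4·0 + 6·4 = 35
Banff: 1·4 + 2·2 + 2·1 + 4·4 + 6·3 = 44
Lisbon: 1·2 + 2·1 + 2·2 + 4·2 + 6·1 = 22
Reykjavik: 1·1 + 2·4 + 2·3 + 4·1 + 6·0 = 19
Kyoto: 1·0 + 2·3 + 2·0 + 4·3 + 6·2 = 30
Banff has the highest Borda score (44).

Banff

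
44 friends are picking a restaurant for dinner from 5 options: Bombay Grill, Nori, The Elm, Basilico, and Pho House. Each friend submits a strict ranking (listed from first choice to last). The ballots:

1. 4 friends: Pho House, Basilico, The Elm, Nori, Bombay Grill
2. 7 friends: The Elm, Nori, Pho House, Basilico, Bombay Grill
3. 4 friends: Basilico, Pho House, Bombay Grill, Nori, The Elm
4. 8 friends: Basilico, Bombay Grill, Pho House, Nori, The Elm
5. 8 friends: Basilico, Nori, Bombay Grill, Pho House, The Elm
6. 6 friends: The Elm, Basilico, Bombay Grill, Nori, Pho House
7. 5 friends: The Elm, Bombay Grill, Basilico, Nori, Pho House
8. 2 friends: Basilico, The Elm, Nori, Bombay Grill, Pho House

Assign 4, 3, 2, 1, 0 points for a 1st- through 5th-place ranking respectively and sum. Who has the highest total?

Bombay Grill: 4·0 + 7·0 + 4·2 + 8·3 + 8·2 + 6·2 + 5·3 + 2·1 = 77
Nori: 4·1 + 7·3 + 4·1 + 8·1 + 8·3 + 6·1 + 5·1 + 2·2 = 76
The Elm: 4·2 + 7·4 + 4·0 + 8·0 + 8·0 + 6·4 + 5·4 + 2·3 = 86
Basilico: 4·3 + 7·1 + 4·4 + 8·4 + 8·4 + 6·3 + 5·2 + 2·4 = 135
Pho House: 4·4 + 7·2 + 4·3 + 8·2 + 8·1 + 6·0 + 5·0 + 2·0 = 66
Basilico has the highest Borda score (135).

Basilico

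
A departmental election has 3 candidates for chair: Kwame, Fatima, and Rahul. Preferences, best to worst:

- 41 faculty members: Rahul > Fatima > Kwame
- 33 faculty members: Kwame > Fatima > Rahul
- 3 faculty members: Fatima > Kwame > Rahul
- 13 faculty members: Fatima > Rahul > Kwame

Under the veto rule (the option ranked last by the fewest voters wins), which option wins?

Fatima

Last-place votes: Kwame 54, Fatima 0, Rahul 36.
Fatima is ranked last by the fewest voters, so Fatima wins.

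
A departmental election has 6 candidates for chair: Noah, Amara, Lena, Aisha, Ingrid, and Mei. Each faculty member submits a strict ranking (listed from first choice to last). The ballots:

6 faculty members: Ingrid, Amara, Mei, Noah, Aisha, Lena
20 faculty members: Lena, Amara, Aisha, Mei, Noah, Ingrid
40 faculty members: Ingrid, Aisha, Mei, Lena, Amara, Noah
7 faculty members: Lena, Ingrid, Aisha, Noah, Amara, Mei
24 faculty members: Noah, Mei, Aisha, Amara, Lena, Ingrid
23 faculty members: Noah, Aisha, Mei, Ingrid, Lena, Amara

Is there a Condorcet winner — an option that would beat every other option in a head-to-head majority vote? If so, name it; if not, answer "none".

Aisha

Aisha vs Noah: 67–53 for Aisha.
Aisha vs Amara: 94–26 for Aisha.
Aisha vs Lena: 93–27 for Aisha.
Aisha vs Ingrid: 67–53 for Aisha.
Aisha vs Mei: 90–30 for Aisha.
Aisha beats every other option head-to-head.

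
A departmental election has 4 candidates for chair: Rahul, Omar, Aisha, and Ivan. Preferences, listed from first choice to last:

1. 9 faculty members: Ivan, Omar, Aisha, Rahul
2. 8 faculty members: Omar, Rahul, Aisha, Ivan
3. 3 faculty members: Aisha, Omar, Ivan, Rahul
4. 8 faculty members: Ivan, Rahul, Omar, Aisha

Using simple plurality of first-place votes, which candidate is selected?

Ivan

First-place votes: Rahul 0, Omar 8, Aisha 3, Ivan 17.
Ivan has the most first-place votes.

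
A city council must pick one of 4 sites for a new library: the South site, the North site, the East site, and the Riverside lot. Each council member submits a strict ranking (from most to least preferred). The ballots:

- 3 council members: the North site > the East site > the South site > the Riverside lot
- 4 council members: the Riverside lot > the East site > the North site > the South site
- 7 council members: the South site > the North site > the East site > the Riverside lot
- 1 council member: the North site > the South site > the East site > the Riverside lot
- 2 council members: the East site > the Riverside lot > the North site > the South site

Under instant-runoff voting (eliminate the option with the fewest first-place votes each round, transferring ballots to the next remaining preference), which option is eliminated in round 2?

the North site

Round 1: the South site 7, the North site 4, the East site 2, the Riverside lot 4. Eliminate the East site.
Round 2: the South site 7, the North site 4, the Riverside lot 6. Eliminate the North site.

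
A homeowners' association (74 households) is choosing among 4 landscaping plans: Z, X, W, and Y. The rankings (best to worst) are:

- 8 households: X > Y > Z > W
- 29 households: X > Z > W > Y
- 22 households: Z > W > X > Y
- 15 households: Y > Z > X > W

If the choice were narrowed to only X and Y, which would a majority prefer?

Voters preferring X to Y: 59; preferring Y to X: 15.
X wins the head-to-head.

X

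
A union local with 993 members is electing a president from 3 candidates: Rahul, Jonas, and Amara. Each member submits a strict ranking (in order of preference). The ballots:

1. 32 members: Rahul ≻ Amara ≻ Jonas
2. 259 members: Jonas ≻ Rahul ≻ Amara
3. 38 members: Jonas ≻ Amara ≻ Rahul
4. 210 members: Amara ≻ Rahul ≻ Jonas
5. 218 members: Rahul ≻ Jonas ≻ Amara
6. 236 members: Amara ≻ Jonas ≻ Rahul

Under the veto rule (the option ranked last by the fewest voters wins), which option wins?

Last-place votes: Rahul 274, Jonas 242, Amara 477.
Jonas is ranked last by the fewest voters, so Jonas wins.

Jonas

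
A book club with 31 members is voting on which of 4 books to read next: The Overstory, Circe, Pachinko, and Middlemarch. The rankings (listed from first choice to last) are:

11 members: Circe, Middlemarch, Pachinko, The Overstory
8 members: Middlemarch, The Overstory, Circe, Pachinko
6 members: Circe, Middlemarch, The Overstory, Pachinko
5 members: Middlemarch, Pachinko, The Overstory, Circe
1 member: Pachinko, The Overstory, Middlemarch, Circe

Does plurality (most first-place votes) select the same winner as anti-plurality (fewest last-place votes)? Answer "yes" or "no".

Plurality — first-place votes: The Overstory 0, Circe 17, Pachinko 1, Middlemarch 13. Winner: Circe.
Anti-plurality — last-place votes: The Overstory 11, Circe 6, Pachinko 14, Middlemarch 0. Winner: Middlemarch.
The two methods disagree.

no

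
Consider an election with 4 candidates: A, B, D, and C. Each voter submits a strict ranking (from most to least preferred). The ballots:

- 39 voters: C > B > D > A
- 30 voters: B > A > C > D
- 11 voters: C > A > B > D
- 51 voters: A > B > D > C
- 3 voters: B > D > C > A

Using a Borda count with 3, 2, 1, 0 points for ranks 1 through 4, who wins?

A: 39·0 + 30·2 + 11·2 + 51·3 + 3·0 = 235
B: 39·2 + 30·3 + 11·1 + 51·2 + 3·3 = 290
D: 39·1 + 30·0 + 11·0 + 51·1 + 3·2 = 96
C: 39·3 + 30·1 + 11·3 + 51·0 + 3·1 = 183
B has the highest Borda score (290).

B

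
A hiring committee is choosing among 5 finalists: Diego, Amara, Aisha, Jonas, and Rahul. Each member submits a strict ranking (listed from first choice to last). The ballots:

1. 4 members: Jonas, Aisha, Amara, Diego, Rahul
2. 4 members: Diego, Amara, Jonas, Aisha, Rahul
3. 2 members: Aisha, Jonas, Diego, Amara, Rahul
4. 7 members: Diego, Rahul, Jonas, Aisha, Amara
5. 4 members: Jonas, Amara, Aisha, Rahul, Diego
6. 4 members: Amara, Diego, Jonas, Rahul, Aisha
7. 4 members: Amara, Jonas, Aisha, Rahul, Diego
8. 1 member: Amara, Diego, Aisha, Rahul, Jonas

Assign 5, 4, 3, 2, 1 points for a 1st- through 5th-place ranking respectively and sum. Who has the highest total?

Jonas

Diego: 4·2 + 4·5 + 2·3 + 7·5 + 4·1 + 4·4 + 4·1 + 1·4 = 97
Amara: 4·3 + 4·4 + 2·2 + 7·1 + 4·4 + 4·5 + 4·5 + 1·5 = 100
Aisha: 4·4 + 4·2 + 2·5 + 7·2 + 4·3 + 4·1 + 4·3 + 1·3 = 79
Jonas: 4·5 + 4·3 + 2·4 + 7·3 + 4·5 + 4·3 + 4·4 + 1·1 = 110
Rahul: 4·1 + 4·1 + 2·1 + 7·4 + 4·2 + 4·2 + 4·2 + 1·2 = 64
Jonas has the highest Borda score (110).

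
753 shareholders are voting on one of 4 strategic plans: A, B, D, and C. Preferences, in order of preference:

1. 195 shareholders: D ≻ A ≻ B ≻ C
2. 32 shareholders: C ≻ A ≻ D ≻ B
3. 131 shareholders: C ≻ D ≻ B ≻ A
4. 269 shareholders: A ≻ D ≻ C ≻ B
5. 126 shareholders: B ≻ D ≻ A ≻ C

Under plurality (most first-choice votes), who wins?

First-place votes: A 269, B 126, D 195, C 163.
A has the most first-place votes.

A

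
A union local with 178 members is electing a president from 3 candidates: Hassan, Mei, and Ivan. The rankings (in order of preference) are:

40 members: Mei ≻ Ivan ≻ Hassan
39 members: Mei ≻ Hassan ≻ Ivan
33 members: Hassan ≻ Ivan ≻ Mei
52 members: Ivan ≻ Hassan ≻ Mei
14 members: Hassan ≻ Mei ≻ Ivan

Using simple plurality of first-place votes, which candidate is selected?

First-place votes: Hassan 47, Mei 79, Ivan 52.
Mei has the most first-place votes.

Mei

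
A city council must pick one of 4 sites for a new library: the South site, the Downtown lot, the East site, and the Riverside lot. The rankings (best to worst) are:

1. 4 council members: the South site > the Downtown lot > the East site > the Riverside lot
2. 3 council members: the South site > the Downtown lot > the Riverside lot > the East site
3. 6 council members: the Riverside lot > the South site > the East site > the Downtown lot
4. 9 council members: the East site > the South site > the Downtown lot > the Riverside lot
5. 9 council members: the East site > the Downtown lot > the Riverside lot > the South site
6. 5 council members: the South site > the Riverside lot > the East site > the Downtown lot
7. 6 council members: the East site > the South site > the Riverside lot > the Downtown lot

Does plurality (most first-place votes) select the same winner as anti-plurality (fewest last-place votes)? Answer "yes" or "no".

Plurality — first-place votes: the South site 12, the Downtown lot 0, the East site 24, the Riverside lot 6. Winner: the East site.
Anti-plurality — last-place votes: the South site 9, the Downtown lot 17, the East site 3, the Riverside lot 13. Winner: the East site.
The two methods agree.

yes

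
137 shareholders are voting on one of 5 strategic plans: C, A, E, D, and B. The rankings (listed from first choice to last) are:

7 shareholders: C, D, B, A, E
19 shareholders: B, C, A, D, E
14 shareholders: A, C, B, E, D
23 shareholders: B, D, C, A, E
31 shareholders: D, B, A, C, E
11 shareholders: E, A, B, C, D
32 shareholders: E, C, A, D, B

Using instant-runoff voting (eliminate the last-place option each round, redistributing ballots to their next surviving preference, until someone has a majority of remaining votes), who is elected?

B

Round 1: C 7, A 14, E 43, D 31, B 42. Eliminate C.
Round 2: A 14, E 43, D 38, B 42. Eliminate A.
Round 3: E 43, D 38, B 56. Eliminate D.
Round 4: E 43, B 94. B has a majority.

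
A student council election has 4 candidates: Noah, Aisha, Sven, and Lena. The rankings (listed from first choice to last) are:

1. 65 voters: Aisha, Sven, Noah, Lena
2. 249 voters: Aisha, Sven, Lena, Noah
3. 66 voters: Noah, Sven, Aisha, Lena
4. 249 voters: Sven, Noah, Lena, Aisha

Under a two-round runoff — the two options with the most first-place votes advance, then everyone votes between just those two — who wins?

Sven

Round 1 first-place votes: Noah 66, Aisha 314, Sven 249, Lena 0.
Aisha and Sven advance.
Runoff: Aisha is preferred to Sven by 314 voters; Sven by 315.
Sven wins the runoff.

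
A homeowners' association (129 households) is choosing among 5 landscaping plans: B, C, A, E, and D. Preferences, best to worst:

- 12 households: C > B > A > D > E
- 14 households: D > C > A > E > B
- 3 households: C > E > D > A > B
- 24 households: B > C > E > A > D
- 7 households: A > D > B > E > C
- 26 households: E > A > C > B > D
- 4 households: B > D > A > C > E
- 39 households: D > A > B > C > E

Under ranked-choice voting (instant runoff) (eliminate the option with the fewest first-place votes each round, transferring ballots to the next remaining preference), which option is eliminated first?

A

Round 1: B 28, C 15, A 7, E 26, D 53. Eliminate A.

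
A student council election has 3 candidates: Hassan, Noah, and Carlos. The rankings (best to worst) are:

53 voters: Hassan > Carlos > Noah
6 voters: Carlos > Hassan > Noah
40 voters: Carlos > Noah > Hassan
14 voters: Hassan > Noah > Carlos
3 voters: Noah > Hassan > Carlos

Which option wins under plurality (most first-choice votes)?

First-place votes: Hassan 67, Noah 3, Carlos 46.
Hassan has the most first-place votes.

Hassan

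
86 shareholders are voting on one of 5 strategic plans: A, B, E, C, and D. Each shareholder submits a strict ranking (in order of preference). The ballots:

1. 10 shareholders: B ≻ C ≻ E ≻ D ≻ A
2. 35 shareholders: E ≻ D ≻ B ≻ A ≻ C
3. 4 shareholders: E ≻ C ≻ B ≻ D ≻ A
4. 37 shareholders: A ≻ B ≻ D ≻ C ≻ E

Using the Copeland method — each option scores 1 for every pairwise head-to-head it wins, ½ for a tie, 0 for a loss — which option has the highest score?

A: beats C; loses to B, E, and D → score 1.
B: beats A, E, C, and D → score 4.
E: beats A and D; loses to B and C → score 2.
C: beats E; loses to A, B, and D → score 1.
D: beats A and C; loses to B and E → score 2.
B has the best pairwise record.

B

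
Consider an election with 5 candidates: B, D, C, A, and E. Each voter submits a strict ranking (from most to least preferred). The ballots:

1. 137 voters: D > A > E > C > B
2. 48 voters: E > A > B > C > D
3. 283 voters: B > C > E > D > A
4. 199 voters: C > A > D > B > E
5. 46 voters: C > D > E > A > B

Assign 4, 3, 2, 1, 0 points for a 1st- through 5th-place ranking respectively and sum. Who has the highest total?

B: 137·0 + 48·2 + 283·4 + 199·1 + 46·0 = 1427
D: 137·4 + 48·0 + 283·1 + 199·2 + 46·3 = 1367
C: 137·1 + 48·1 + 283·3 + 199·4 + 46·4 = 2014
A: 137·3 + 48·3 + 283·0 + 199·3 + 46·1 = 1198
E: 137·2 + 48·4 + 283·2 + 199·0 + 46·2 = 1124
C has the highest Borda score (2014).

C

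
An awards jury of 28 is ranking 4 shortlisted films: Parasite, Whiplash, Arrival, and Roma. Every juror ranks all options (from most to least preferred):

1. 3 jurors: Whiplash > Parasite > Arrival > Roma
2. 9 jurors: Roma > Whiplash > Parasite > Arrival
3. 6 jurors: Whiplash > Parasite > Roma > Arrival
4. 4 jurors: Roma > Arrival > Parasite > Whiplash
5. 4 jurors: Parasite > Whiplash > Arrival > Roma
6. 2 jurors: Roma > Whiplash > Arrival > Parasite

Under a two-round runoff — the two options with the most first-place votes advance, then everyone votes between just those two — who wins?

Round 1 first-place votes: Parasite 4, Whiplash 9, Arrival 0, Roma 15.
Roma and Whiplash advance.
Runoff: Roma is preferred to Whiplash by 15 voters; Whiplash by 13.
Roma wins the runoff.

Roma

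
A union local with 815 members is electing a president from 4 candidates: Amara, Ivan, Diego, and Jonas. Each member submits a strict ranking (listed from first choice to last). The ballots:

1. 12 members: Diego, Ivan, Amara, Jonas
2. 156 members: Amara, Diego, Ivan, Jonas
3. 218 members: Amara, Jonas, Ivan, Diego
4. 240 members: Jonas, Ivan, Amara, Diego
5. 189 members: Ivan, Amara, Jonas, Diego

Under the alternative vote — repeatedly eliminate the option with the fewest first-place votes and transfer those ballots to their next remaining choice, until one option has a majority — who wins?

Amara

Round 1: Amara 374, Ivan 189, Diego 12, Jonas 240. Eliminate Diego.
Round 2: Amara 374, Ivan 201, Jonas 240. Eliminate Ivan.
Round 3: Amara 575, Jonas 240. Amara has a majority.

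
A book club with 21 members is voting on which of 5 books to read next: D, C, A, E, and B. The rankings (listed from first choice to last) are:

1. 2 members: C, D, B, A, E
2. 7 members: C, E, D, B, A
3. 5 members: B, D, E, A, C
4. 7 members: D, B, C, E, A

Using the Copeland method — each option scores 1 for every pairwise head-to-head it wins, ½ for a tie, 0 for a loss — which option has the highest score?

D

D: beats C, A, E, and B → score 4.
C: beats A and E; loses to D and B → score 2.
A: loses to D, C, E, and B → score 0.
E: beats A; loses to D, C, and B → score 1.
B: beats C, A, and E; loses to D → score 3.
D has the best pairwise record.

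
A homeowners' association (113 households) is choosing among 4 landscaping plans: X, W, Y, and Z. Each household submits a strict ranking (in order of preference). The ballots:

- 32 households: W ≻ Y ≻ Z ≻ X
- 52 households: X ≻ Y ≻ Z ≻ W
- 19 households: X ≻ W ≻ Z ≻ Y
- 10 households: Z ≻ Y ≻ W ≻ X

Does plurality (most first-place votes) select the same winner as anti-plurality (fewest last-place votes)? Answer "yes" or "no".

no

Plurality — first-place votes: X 71, W 32, Y 0, Z 10. Winner: X.
Anti-plurality — last-place votes: X 42, W 52, Y 19, Z 0. Winner: Z.
The two methods disagree.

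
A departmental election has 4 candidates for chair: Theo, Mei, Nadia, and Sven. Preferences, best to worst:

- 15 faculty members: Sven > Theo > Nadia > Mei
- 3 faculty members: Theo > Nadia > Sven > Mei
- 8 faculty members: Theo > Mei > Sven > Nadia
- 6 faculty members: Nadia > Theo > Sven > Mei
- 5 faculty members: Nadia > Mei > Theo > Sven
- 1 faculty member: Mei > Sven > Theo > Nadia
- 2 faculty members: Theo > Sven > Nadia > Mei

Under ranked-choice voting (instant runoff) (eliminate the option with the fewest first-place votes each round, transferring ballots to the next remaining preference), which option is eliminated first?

Round 1: Theo 13, Mei 1, Nadia 11, Sven 15. Eliminate Mei.

Mei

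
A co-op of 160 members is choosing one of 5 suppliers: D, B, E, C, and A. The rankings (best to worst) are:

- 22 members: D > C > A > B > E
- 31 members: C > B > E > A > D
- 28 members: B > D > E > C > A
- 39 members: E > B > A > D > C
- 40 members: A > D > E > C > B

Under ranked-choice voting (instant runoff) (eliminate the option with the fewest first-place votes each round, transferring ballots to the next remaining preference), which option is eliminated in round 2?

B

Round 1: D 22, B 28, E 39, C 31, A 40. Eliminate D.
Round 2: B 28, E 39, C 53, A 40. Eliminate B.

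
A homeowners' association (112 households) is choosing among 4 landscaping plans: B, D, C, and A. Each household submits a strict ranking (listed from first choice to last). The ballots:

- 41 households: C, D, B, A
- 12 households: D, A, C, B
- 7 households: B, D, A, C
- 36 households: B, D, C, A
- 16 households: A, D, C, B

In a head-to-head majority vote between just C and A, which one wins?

Voters preferring C to A: 77; preferring A to C: 35.
C wins the head-to-head.

C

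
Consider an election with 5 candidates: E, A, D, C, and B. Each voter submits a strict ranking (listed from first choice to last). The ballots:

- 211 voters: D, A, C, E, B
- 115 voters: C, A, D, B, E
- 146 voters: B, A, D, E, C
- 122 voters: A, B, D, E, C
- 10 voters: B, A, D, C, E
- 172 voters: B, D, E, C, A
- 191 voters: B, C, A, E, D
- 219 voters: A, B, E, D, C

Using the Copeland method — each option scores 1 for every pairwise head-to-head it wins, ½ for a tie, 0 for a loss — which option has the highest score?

E: beats C; loses to A, D, and B → score 1.
A: beats E, D, C, and B → score 4.
D: beats E and C; loses to A and B → score 2.
C: loses to E, A, D, and B → score 0.
B: beats E, D, and C; loses to A → score 3.
A has the best pairwise record.

A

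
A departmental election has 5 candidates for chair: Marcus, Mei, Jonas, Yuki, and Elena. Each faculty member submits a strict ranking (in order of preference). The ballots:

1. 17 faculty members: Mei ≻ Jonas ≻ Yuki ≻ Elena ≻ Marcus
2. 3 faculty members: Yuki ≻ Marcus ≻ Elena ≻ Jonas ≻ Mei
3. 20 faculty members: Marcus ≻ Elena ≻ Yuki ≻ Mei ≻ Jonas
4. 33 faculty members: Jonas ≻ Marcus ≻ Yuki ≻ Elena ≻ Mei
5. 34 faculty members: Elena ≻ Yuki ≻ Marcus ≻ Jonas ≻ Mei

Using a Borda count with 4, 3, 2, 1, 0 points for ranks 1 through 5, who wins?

Marcus

Marcus: 17·0 + 3·3 + 20·4 + 33·3 + 34·2 = 256
Mei: 17·4 + 3·0 + 20·1 + 33·0 + 34·0 = 88
Jonas: 17·3 + 3·1 + 20·0 + 33·4 + 34·1 = 220
Yuki: 17·2 + 3·4 + 20·2 + 33·2 + 34·3 = 254
Elena: 17·1 + 3·2 + 20·3 + 33·1 + 34·4 = 252
Marcus has the highest Borda score (256).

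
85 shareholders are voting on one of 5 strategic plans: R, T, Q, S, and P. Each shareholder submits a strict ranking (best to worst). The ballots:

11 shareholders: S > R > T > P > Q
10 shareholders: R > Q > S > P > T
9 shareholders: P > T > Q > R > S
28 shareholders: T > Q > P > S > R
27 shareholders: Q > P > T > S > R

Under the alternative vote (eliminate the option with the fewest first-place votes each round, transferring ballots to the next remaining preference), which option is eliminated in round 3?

Round 1: R 10, T 28, Q 27, S 11, P 9. Eliminate P.
Round 2: R 10, T 37, Q 27, S 11. Eliminate R.
Round 3: T 37, Q 37, S 11. Eliminate S.

S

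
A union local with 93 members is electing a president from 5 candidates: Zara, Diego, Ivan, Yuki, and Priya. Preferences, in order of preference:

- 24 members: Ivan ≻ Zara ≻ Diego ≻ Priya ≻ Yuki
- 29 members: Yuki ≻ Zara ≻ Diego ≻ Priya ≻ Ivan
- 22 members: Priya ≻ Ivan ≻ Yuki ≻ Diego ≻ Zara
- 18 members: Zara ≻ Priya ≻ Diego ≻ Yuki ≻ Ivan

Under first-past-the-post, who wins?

First-place votes: Zara 18, Diego 0, Ivan 24, Yuki 29, Priya 22.
Yuki has the most first-place votes.

Yuki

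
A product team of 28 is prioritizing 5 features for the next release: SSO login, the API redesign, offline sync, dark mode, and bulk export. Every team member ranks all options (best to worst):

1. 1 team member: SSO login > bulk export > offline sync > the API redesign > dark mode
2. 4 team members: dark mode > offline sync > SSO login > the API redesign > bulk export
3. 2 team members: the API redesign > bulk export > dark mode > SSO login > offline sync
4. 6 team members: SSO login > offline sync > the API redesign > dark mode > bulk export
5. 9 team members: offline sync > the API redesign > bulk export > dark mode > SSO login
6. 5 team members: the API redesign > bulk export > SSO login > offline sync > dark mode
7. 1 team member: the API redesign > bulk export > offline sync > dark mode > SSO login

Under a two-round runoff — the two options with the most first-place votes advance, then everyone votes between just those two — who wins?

offline sync

Round 1 first-place votes: SSO login 7, the API redesign 8, offline sync 9, dark mode 4, bulk export 0.
offline sync and the API redesign advance.
Runoff: offline sync is preferred to the API redesign by 20 voters; the API redesign by 8.
offline sync wins the runoff.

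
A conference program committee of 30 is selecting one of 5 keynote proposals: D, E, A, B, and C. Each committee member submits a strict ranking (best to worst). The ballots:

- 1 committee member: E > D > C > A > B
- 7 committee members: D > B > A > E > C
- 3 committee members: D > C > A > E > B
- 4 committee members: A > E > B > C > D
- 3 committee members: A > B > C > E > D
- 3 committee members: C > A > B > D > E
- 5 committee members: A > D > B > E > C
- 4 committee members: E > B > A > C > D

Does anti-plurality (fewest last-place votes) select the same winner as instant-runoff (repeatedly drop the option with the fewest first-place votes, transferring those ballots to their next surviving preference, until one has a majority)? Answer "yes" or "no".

yes

Anti-plurality — last-place votes: D 11, E 3, A 0, B 4, C 12. Winner: A.
Instant-runoff — R1 D 10, E 5, A 12, B 0, C 3 (B out); R2 D 10, E 5, A 12, C 3 (C out); R3 D 10, E 5, A 15 (E out); R4 D 11, A 19 (A winner). Winner: A.
The two methods agree.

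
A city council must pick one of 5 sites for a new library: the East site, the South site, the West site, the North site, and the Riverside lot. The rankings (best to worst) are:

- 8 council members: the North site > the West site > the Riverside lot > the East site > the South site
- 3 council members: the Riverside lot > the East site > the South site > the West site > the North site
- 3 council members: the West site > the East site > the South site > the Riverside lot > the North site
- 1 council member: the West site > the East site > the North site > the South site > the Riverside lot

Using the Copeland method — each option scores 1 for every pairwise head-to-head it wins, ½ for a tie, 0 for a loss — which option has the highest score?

the East site: beats the South site; loses to the West site, the North site, and the Riverside lot → score 1.
the South site: loses to the East site, the West site, the North site, and the Riverside lot → score 0.
the West site: beats the East site, the South site, and the Riverside lot; loses to the North site → score 3.
the North site: beats the East site, the South site, the West site, and the Riverside lot → score 4.
the Riverside lot: beats the East site and the South site; loses to the West site and the North site → score 2.
the North site has the best pairwise record.

the North site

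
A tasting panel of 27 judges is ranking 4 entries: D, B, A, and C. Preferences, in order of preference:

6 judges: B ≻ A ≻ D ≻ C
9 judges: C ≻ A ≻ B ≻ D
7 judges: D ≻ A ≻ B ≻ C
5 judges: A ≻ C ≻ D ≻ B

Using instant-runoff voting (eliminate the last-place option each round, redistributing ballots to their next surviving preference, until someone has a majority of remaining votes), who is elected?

Round 1: D 7, B 6, A 5, C 9. Eliminate A.
Round 2: D 7, B 6, C 14. C has a majority.

C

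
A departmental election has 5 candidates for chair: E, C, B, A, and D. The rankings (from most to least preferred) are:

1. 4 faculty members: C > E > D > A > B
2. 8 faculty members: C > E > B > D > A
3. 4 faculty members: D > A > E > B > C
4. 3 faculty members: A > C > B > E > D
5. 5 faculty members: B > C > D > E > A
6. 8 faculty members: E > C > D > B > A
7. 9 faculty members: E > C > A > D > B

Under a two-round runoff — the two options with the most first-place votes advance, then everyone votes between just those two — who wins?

Round 1 first-place votes: E 17, C 12, B 5, A 3, D 4.
E and C advance.
Runoff: E is preferred to C by 21 voters; C by 20.
E wins the runoff.

E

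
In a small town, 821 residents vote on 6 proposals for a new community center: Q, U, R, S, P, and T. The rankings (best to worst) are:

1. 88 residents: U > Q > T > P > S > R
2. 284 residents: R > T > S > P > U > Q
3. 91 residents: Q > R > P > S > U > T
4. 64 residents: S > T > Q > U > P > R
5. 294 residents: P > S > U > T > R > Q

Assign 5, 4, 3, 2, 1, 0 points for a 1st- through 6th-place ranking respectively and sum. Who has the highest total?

Q: 88·4 + 284·0 + 91·5 + 64·3 + 294·0 = 999
U: 88·5 + 284·1 + 91·1 + 64·2 + 294·3 = 1825
R: 88·0 + 284·5 + 91·4 + 64·0 + 294·1 = 2078
S: 88·1 + 284·3 + 91·2 + 64·5 + 294·4 = 2618
P: 88·2 + 284·2 + 91·3 + 64·1 + 294·5 = 2551
T: 88·3 + 284·4 + 91·0 + 64·4 + 294·2 = 2244
S has the highest Borda score (2618).

S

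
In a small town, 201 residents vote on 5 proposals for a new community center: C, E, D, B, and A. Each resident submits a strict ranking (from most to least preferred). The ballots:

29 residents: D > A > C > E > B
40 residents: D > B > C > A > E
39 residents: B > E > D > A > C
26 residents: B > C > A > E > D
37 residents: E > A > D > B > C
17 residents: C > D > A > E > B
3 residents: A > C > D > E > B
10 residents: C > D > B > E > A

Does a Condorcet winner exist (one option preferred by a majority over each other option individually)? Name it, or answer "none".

none

Checking pairwise contests:
D beats C 145–56.
C beats E 125–76.
E beats D 102–99.
D beats B 136–65.
D beats A 135–66.
Every option loses at least one head-to-head, so there is no Condorcet winner.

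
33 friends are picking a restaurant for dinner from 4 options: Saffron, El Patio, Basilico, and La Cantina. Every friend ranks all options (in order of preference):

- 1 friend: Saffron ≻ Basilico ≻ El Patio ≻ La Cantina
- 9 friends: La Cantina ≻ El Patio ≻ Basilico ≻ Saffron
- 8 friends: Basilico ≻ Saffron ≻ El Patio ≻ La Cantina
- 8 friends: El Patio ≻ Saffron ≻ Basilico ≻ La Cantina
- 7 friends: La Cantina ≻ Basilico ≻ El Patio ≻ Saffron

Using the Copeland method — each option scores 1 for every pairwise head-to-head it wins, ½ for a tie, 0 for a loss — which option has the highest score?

Saffron: beats La Cantina; loses to El Patio and Basilico → score 1.
El Patio: beats Saffron, Basilico, and La Cantina → score 3.
Basilico: beats Saffron and La Cantina; loses to El Patio → score 2.
La Cantina: loses to Saffron, El Patio, and Basilico → score 0.
El Patio has the best pairwise record.

El Patio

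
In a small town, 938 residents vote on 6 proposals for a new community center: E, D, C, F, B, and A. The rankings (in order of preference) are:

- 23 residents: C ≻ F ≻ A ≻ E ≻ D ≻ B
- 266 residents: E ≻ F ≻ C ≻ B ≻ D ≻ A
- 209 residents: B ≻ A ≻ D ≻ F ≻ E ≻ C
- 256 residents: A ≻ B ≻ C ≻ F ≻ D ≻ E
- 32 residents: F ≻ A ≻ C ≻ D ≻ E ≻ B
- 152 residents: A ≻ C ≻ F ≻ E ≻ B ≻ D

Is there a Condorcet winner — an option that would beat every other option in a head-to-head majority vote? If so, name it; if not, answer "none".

Checking pairwise contests:
D beats E 497–441.
C beats D 729–209.
E beats C 475–463.
A beats F 617–321.
E beats B 473–465.
B beats A 475–463.
Every option loses at least one head-to-head, so there is no Condorcet winner.

none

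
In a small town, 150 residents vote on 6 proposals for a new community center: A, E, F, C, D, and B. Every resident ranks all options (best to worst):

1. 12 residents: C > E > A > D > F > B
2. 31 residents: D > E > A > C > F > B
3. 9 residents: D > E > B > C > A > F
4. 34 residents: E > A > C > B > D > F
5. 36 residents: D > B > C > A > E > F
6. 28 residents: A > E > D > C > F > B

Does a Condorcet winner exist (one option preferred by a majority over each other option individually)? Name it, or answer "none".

D

D vs A: 76–74 for D.
D vs E: 76–74 for D.
D vs F: 150–0 for D.
D vs C: 104–46 for D.
D vs B: 116–34 for D.
D beats every other option head-to-head.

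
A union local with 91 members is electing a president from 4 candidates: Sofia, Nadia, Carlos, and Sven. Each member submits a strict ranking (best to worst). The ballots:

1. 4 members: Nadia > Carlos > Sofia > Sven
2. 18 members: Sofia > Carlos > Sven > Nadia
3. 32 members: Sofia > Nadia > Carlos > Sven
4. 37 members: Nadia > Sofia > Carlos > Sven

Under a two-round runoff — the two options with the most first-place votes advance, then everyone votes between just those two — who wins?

Sofia

Round 1 first-place votes: Sofia 50, Nadia 41, Carlos 0, Sven 0.
Sofia and Nadia advance.
Runoff: Sofia is preferred to Nadia by 50 voters; Nadia by 41.
Sofia wins the runoff.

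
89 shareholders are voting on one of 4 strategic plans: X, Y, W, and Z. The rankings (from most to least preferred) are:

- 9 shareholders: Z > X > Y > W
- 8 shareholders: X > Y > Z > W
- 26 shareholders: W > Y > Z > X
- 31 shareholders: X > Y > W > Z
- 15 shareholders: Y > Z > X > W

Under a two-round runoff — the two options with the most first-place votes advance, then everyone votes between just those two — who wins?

Round 1 first-place votes: X 39, Y 15, W 26, Z 9.
X and W advance.
Runoff: X is preferred to W by 63 voters; W by 26.
X wins the runoff.

X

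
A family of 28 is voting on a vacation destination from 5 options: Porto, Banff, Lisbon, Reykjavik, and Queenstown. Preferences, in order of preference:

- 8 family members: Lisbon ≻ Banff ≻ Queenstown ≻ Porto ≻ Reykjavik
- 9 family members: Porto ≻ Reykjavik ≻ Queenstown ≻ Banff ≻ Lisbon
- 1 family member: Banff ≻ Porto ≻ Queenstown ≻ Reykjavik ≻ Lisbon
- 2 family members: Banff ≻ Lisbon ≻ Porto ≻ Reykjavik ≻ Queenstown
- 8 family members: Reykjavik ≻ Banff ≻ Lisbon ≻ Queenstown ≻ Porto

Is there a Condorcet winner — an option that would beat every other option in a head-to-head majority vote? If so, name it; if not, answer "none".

none

Checking pairwise contests:
Banff beats Porto 19–9.
Reykjavik beats Banff 17–11.
Banff beats Lisbon 20–8.
Porto beats Reykjavik 20–8.
Banff beats Queenstown 19–9.
Every option loses at least one head-to-head, so there is no Condorcet winner.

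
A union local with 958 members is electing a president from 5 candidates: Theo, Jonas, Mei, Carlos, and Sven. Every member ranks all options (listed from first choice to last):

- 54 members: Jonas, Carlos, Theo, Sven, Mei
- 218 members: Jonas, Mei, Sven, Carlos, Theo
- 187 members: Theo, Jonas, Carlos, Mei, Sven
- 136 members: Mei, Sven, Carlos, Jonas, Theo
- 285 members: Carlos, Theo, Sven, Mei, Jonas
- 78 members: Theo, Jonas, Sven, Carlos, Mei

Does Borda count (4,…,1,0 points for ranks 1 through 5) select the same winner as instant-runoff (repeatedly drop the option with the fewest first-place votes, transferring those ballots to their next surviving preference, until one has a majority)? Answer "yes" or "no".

no

Borda — scores: Theo 2023, Jonas 2019, Mei 1670, Carlos 2244, Sven 1624. Winner: Carlos.
Instant-runoff — R1 Theo 265, Jonas 272, Mei 136, Carlos 285, Sven 0 (Sven out); R2 Theo 265, Jonas 272, Mei 136, Carlos 285 (Mei out); R3 Theo 265, Jonas 272, Carlos 421 (Theo out); R4 Jonas 537, Carlos 421 (Jonas winner). Winner: Jonas.
The two methods disagree.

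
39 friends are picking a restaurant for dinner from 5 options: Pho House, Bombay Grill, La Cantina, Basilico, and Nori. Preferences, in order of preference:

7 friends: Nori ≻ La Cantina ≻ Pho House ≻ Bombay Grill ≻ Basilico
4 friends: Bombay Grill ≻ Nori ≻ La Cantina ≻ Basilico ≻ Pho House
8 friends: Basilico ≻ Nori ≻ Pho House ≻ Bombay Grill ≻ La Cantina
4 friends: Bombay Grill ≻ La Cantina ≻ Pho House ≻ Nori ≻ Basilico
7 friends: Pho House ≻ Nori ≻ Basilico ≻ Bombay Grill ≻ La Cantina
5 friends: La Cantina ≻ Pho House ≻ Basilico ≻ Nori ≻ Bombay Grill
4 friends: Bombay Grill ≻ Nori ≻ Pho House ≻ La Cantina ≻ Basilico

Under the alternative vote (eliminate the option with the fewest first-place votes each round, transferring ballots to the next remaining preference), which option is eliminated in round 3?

Basilico

Round 1: Pho House 7, Bombay Grill 12, La Cantina 5, Basilico 8, Nori 7. Eliminate La Cantina.
Round 2: Pho House 12, Bombay Grill 12, Basilico 8, Nori 7. Eliminate Nori.
Round 3: Pho House 19, Bombay Grill 12, Basilico 8. Eliminate Basilico.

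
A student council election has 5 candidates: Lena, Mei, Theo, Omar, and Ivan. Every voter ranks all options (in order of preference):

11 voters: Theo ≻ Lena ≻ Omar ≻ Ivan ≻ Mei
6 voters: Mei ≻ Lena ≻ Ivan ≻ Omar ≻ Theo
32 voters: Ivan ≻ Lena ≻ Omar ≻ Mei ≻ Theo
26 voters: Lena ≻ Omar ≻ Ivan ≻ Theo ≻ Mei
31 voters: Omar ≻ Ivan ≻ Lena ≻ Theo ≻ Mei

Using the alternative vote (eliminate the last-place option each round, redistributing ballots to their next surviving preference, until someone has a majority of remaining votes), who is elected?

Ivan

Round 1: Lena 26, Mei 6, Theo 11, Omar 31, Ivan 32. Eliminate Mei.
Round 2: Lena 32, Theo 11, Omar 31, Ivan 32. Eliminate Theo.
Round 3: Lena 43, Omar 31, Ivan 32. Eliminate Omar.
Round 4: Lena 43, Ivan 63. Ivan has a majority.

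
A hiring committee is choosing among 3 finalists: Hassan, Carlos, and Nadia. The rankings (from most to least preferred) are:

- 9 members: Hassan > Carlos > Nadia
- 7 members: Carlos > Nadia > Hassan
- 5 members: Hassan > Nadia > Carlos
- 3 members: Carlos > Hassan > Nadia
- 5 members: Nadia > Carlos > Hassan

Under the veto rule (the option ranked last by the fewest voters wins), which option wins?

Carlos

Last-place votes: Hassan 12, Carlos 5, Nadia 12.
Carlos is ranked last by the fewest voters, so Carlos wins.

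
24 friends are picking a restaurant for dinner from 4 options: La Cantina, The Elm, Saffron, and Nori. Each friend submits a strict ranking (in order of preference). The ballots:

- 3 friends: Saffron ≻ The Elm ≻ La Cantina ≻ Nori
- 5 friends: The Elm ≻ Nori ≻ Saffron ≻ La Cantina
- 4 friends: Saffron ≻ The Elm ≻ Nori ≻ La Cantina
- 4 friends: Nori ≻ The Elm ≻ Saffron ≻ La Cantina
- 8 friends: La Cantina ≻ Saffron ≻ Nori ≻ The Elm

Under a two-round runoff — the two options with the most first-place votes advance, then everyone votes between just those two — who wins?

Saffron

Round 1 first-place votes: La Cantina 8, The Elm 5, Saffron 7, Nori 4.
La Cantina and Saffron advance.
Runoff: La Cantina is preferred to Saffron by 8 voters; Saffron by 16.
Saffron wins the runoff.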